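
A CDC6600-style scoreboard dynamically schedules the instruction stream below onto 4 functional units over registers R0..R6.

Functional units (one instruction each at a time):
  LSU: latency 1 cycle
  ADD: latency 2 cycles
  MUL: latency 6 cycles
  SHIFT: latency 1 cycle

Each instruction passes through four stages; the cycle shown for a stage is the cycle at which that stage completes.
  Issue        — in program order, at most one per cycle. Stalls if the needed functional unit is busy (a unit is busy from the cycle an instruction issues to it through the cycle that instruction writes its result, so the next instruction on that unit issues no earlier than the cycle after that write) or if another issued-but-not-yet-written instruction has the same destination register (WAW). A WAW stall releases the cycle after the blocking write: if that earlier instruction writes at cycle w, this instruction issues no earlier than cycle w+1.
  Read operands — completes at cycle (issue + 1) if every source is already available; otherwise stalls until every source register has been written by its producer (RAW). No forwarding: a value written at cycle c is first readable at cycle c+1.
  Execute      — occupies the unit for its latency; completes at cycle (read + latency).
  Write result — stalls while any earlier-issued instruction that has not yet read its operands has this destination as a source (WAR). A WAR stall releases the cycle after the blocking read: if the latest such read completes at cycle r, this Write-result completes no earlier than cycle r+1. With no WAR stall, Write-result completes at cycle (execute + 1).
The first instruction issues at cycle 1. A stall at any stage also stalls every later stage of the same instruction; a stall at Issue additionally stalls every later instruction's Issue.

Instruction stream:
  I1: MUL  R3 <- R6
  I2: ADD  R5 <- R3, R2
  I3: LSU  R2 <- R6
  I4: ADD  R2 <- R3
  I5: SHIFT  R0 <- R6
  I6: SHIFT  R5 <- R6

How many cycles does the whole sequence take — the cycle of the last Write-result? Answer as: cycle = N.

cycle = 22

I1: IS=1 RO=2 EX=8 WR=9
I2: IS=2 RO=10 EX=12 WR=13  [RAW R3: wait I1 write@9]
I3: IS=3 RO=4 EX=5 WR=11  [WAR R2: wait I2 read@10]
I4: IS=14 RO=15 EX=17 WR=18  [struct: ADD busy until I2 writes@13]
I5: IS=15 RO=16 EX=17 WR=18
I6: IS=19 RO=20 EX=21 WR=22  [struct: SHIFT busy until I5 writes@18]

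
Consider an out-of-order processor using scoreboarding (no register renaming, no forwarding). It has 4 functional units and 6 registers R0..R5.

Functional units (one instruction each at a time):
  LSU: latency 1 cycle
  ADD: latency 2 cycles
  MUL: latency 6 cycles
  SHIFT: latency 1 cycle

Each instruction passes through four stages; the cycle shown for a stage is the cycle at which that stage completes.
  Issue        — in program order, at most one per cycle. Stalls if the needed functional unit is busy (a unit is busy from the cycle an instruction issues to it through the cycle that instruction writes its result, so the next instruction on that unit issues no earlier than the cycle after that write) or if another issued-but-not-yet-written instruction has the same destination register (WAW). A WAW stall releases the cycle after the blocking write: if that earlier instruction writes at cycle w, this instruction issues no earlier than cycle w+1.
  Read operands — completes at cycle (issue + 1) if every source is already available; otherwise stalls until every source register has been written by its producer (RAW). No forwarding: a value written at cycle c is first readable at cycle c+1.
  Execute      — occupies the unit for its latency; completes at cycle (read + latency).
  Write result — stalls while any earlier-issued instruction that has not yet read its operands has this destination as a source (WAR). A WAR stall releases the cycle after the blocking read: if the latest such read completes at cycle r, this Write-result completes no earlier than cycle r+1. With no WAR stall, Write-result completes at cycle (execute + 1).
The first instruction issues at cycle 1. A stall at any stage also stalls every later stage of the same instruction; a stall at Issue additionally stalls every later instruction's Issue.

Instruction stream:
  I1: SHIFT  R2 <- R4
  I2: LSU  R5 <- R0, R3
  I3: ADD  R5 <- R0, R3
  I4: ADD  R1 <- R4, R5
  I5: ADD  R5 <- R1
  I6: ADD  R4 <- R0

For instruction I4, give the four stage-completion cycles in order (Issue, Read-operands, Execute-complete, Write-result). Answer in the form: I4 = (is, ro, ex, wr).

cycle 1: I1 issues→SHIFT
cycle 2: I1 reads, I2 issues→LSU
cycle 3: I1 exec-done, I2 reads
cycle 4: I1 writes R2, I2 exec-done
cycle 5: I2 writes R5
cycle 6: I3 issues→ADD
cycle 7: I3 reads
cycle 9: I3 exec-done
cycle 10: I3 writes R5
cycle 11: I4 issues→ADD
cycle 12: I4 reads
cycle 14: I4 exec-done
cycle 15: I4 writes R1
cycle 16: I5 issues→ADD
cycle 17: I5 reads
cycle 19: I5 exec-done
cycle 20: I5 writes R5
cycle 21: I6 issues→ADD
cycle 22: I6 reads
cycle 24: I6 exec-done
cycle 25: I6 writes R4

I4 = (11, 12, 14, 15)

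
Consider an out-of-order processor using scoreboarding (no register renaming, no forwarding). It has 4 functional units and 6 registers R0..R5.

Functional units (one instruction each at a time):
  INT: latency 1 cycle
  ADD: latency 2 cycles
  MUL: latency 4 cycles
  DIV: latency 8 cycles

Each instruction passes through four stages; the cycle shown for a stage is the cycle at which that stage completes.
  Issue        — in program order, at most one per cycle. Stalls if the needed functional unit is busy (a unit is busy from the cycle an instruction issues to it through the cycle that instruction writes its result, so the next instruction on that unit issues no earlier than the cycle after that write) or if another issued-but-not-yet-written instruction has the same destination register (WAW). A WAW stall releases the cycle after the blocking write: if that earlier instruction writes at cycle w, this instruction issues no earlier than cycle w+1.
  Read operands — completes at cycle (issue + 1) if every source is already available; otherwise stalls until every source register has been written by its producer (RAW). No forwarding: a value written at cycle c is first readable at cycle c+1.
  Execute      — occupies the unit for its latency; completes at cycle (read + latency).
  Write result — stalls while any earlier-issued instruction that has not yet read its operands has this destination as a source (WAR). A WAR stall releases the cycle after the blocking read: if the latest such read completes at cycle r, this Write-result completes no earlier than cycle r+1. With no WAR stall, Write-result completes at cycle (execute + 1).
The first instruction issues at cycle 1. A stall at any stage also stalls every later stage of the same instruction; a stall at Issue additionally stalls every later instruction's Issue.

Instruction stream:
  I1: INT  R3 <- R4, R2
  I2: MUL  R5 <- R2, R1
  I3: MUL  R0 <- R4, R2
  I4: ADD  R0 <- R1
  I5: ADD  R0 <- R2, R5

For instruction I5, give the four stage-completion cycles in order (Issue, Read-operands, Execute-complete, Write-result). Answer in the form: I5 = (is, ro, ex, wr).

cycle 1: issue I1 (INT)
cycle 2: I1 read-ops; issue I2 (MUL)
cycle 3: I1 finished on INT; I2 read-ops
cycle 4: I1→R3
cycle 7: I2 finished on MUL
cycle 8: I2→R5
cycle 9: issue I3 (MUL)
cycle 10: I3 read-ops
cycle 14: I3 finished on MUL
cycle 15: I3→R0
cycle 16: issue I4 (ADD)
cycle 17: I4 read-ops
cycle 19: I4 finished on ADD
cycle 20: I4→R0
cycle 21: issue I5 (ADD)
cycle 22: I5 read-ops
cycle 24: I5 finished on ADD
cycle 25: I5→R0

I5 = (21, 22, 24, 25)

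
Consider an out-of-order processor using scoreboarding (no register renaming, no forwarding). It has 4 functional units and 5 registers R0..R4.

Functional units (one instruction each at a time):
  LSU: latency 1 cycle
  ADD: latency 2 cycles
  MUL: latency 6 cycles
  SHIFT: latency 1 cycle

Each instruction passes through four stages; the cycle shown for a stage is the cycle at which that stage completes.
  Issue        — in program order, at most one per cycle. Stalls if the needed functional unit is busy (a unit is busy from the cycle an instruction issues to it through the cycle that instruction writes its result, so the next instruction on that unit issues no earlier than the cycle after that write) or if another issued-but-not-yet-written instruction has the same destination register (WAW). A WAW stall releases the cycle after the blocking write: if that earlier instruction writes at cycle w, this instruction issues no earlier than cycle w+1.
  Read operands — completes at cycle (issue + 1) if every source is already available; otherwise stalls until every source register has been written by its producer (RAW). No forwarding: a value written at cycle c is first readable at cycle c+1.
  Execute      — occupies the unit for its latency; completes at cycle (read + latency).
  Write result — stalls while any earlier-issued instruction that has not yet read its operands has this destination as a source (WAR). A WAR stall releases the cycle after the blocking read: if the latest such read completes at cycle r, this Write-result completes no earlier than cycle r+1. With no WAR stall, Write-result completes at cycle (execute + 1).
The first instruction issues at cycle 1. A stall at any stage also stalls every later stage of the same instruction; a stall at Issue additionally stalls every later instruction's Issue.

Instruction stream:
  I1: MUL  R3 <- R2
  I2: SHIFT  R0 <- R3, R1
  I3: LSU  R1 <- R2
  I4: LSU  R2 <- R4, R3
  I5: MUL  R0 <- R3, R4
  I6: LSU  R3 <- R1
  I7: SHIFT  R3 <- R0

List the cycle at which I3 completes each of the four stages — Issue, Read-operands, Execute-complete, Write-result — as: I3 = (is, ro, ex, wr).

I3 = (3, 4, 5, 11)

[I1] 1/2/8/9
[I2] 2/10/11/12  (RAW R3: wait I1 write@9)
[I3] 3/4/5/11  (WAR R1: wait I2 read@10)
[I4] 12/13/14/15  (struct: LSU busy until I3 writes@11)
[I5] 13/14/20/21
[I6] 16/17/18/19  (struct: LSU busy until I4 writes@15)
[I7] 20/22/23/24  (WAW R3: wait I6 write@19; RAW R0: wait I5 write@21)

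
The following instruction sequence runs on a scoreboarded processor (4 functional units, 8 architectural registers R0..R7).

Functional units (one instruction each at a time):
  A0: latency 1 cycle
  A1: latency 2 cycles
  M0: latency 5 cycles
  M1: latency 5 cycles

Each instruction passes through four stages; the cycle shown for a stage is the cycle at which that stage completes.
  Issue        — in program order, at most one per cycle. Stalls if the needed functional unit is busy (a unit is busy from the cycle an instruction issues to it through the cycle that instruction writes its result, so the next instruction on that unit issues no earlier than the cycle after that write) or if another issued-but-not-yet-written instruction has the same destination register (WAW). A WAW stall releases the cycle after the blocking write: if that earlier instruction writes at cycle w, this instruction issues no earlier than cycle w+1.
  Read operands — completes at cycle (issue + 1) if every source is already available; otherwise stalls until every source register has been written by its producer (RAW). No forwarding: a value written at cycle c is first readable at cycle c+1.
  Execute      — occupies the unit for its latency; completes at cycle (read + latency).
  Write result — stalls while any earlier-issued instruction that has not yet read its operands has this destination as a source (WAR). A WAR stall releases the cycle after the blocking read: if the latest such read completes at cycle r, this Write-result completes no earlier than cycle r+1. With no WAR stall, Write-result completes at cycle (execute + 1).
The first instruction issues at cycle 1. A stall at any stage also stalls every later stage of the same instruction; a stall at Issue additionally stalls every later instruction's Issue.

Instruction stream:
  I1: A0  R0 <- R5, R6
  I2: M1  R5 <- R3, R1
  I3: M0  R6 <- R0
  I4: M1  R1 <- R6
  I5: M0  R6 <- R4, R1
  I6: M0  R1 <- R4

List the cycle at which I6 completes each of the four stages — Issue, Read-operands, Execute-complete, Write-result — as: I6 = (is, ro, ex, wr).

I6 = (26, 27, 32, 33)

c1: issue I1 (A0)
c2: I1 read-ops; issue I2 (M1)
c3: I1 finished on A0; I2 read-ops; issue I3 (M0)
c4: I1→R0
c5: I3 read-ops
c8: I2 finished on M1
c9: I2→R5
c10: I3 finished on M0; issue I4 (M1)
c11: I3→R6
c12: I4 read-ops; issue I5 (M0)
c17: I4 finished on M1
c18: I4→R1
c19: I5 read-ops
c24: I5 finished on M0
c25: I5→R6
c26: issue I6 (M0)
c27: I6 read-ops
c32: I6 finished on M0
c33: I6→R1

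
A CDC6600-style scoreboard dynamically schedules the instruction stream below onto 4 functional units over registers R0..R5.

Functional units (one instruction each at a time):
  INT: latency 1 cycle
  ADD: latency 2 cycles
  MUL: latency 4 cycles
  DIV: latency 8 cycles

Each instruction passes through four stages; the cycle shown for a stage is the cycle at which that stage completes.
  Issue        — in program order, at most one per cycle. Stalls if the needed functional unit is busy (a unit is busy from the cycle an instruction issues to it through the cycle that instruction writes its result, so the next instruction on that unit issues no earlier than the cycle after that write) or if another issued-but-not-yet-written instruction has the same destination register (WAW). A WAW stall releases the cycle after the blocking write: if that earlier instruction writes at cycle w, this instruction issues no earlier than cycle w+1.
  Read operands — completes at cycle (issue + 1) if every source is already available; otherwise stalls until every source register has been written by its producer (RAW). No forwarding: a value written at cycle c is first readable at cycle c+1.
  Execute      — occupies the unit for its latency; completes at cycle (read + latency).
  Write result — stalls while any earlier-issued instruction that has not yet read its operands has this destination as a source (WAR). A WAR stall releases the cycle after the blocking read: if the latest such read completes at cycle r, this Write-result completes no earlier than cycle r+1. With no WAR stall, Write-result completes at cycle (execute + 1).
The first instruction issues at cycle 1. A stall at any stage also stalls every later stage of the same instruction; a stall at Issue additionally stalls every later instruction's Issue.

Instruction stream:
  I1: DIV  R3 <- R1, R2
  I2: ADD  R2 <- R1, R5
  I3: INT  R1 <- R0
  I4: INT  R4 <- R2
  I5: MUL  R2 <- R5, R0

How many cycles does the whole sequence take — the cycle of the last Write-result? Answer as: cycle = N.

cycle = 14

I1  is:1  ro:2  ex:10  wr:11
I2  is:2  ro:3  ex:5  wr:6
I3  is:3  ro:4  ex:5  wr:6
I4  is:7  ro:8  ex:9  wr:10  — struct: INT busy until I3 writes@6
I5  is:8  ro:9  ex:13  wr:14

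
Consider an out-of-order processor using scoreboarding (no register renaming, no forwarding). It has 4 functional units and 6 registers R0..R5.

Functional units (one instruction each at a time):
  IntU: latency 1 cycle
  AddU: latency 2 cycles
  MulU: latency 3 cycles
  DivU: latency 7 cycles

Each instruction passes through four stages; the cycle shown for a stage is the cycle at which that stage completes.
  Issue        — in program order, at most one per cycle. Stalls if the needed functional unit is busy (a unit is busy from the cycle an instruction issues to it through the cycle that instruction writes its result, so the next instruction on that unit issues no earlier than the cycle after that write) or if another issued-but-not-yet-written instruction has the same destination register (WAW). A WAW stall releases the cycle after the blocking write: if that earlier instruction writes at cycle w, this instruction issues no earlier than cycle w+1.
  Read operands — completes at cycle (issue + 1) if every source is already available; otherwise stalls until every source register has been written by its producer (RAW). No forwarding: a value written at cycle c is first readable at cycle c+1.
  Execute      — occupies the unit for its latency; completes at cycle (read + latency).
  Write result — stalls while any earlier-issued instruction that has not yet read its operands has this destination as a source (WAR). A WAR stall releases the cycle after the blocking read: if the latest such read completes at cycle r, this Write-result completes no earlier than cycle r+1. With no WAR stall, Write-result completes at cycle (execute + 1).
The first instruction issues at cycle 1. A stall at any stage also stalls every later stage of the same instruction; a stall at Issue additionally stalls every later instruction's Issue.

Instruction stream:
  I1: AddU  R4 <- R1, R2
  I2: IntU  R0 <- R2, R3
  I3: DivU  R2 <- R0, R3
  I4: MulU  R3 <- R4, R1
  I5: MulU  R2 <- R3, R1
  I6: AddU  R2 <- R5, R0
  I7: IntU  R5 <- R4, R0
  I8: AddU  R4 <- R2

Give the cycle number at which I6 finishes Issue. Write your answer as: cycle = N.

I1  is:1  ro:2  ex:4  wr:5
I2  is:2  ro:3  ex:4  wr:5
I3  is:3  ro:6  ex:13  wr:14  — RAW R0: wait I2 write@5
I4  is:4  ro:6  ex:9  wr:10  — RAW R4: wait I1 write@5
I5  is:15  ro:16  ex:19  wr:20  — WAW R2: wait I3 write@14
I6  is:21  ro:22  ex:24  wr:25  — WAW R2: wait I5 write@20
I7  is:22  ro:23  ex:24  wr:25
I8  is:26  ro:27  ex:29  wr:30  — struct: AddU busy until I6 writes@25

cycle = 21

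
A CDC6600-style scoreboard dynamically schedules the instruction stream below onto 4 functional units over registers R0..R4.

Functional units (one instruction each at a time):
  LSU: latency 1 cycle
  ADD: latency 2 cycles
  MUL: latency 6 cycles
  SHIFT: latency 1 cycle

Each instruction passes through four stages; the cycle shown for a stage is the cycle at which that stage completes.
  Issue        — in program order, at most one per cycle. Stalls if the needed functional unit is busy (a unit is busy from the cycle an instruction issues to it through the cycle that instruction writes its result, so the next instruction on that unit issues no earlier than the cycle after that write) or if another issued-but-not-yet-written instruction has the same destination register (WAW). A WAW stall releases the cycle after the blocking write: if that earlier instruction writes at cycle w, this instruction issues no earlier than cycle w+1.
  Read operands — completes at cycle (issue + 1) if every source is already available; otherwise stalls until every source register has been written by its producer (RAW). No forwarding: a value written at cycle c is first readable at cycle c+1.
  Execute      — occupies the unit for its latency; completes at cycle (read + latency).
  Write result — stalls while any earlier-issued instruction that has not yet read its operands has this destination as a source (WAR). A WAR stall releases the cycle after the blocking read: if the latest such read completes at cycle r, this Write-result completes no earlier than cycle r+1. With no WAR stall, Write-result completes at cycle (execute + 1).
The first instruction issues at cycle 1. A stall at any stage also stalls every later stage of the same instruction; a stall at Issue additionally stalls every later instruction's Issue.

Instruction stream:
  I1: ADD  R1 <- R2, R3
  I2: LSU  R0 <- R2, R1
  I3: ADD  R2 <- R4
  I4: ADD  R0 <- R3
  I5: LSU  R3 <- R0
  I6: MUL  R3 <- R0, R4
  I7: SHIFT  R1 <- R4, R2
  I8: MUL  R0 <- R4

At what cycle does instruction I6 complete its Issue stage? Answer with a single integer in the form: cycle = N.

[I1] 1/2/4/5
[I2] 2/6/7/8  (RAW R1: wait I1 write@5)
[I3] 6/7/9/10  (struct: ADD busy until I1 writes@5)
[I4] 11/12/14/15  (struct: ADD busy until I3 writes@10)
[I5] 12/16/17/18  (RAW R0: wait I4 write@15)
[I6] 19/20/26/27  (WAW R3: wait I5 write@18)
[I7] 20/21/22/23
[I8] 28/29/35/36  (struct: MUL busy until I6 writes@27)

cycle = 19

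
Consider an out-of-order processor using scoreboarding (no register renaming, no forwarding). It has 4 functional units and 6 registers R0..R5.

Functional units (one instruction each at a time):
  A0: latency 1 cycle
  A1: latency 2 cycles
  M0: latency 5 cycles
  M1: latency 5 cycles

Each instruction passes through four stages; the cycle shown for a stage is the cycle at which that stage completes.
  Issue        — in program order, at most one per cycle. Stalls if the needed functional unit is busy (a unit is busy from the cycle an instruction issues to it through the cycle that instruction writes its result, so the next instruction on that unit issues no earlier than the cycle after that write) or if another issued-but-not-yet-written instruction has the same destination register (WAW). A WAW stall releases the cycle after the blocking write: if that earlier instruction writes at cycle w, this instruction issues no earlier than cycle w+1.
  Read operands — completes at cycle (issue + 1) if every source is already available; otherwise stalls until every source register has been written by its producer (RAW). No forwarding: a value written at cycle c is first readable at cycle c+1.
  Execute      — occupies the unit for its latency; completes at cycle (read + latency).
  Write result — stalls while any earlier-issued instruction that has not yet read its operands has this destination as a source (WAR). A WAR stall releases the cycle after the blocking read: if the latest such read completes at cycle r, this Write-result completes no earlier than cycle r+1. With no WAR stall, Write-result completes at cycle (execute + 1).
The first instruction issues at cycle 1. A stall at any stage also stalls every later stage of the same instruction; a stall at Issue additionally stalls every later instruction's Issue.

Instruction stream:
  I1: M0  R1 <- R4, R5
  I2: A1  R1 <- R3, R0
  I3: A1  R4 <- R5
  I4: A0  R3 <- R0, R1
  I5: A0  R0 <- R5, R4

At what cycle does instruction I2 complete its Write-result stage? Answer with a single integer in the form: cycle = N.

t=1  I1 dispatched to M0
t=2  I1 operands ready
t=7  I1 complete
t=8  R1←I1
t=9  I2 dispatched to A1
t=10  I2 operands ready
t=12  I2 complete
t=13  R1←I2
t=14  I3 dispatched to A1
t=15  I3 operands ready | I4 dispatched to A0
t=16  I4 operands ready
t=17  I3 complete | I4 complete
t=18  R4←I3 | R3←I4
t=19  I5 dispatched to A0
t=20  I5 operands ready
t=21  I5 complete
t=22  R0←I5

cycle = 13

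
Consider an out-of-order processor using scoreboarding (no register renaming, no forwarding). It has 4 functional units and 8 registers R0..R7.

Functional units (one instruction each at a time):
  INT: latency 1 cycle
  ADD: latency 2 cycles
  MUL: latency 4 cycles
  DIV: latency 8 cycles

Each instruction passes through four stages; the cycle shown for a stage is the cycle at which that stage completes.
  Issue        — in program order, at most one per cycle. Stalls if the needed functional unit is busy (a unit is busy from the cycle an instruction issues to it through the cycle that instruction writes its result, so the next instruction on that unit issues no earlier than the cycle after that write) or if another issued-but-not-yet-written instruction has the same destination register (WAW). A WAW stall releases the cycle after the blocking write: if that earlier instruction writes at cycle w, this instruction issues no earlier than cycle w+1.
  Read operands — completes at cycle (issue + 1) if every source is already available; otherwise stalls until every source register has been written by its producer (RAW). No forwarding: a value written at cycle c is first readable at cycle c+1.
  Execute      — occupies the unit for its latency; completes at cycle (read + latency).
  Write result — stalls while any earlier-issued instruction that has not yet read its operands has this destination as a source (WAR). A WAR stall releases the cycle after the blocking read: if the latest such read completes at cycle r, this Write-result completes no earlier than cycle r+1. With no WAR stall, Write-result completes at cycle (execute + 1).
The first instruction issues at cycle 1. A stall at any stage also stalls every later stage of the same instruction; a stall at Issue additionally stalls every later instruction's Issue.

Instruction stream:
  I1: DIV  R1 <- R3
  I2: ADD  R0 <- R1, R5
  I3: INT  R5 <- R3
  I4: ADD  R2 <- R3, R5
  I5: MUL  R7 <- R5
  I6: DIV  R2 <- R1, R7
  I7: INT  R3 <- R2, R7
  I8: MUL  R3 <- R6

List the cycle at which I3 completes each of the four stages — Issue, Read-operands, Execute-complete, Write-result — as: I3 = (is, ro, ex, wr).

  I1 | 1 | 2 | 10 | 11
  I2 | 2 | 12 | 14 | 15   RAW R1: wait I1 write@11
  I3 | 3 | 4 | 5 | 13   WAR R5: wait I2 read@12
  I4 | 16 | 17 | 19 | 20   struct: ADD busy until I2 writes@15
  I5 | 17 | 18 | 22 | 23
  I6 | 21 | 24 | 32 | 33   WAW R2: wait I4 write@20 · RAW R7: wait I5 write@23
  I7 | 22 | 34 | 35 | 36   RAW R2: wait I6 write@33
  I8 | 37 | 38 | 42 | 43   WAW R3: wait I7 write@36

I3 = (3, 4, 5, 13)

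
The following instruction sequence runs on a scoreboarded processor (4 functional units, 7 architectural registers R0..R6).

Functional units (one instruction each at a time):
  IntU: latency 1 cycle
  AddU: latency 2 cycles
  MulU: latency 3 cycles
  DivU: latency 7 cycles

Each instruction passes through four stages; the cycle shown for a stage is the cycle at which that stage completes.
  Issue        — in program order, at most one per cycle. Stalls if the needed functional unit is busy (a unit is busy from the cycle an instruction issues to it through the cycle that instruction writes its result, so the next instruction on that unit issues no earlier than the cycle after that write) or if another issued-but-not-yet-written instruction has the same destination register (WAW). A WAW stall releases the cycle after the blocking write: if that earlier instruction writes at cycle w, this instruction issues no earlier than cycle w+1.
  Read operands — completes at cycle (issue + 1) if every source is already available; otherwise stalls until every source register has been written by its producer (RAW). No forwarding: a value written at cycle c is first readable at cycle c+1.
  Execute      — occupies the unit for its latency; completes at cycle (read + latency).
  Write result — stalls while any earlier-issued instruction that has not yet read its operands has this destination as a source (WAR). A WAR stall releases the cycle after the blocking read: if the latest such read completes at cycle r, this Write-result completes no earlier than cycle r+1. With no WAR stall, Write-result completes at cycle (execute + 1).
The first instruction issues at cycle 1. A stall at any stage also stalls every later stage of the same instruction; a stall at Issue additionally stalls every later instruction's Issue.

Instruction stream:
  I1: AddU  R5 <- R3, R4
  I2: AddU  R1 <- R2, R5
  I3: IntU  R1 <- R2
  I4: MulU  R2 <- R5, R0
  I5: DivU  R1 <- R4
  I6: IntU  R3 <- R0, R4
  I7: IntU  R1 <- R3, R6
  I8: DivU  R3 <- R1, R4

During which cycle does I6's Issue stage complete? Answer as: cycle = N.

[I1] 1/2/4/5
[I2] 6/7/9/10  (struct: AddU busy until I1 writes@5)
[I3] 11/12/13/14  (WAW R1: wait I2 write@10)
[I4] 12/13/16/17
[I5] 15/16/23/24  (WAW R1: wait I3 write@14)
[I6] 16/17/18/19
[I7] 25/26/27/28  (WAW R1: wait I5 write@24)
[I8] 26/29/36/37  (RAW R1: wait I7 write@28)

cycle = 16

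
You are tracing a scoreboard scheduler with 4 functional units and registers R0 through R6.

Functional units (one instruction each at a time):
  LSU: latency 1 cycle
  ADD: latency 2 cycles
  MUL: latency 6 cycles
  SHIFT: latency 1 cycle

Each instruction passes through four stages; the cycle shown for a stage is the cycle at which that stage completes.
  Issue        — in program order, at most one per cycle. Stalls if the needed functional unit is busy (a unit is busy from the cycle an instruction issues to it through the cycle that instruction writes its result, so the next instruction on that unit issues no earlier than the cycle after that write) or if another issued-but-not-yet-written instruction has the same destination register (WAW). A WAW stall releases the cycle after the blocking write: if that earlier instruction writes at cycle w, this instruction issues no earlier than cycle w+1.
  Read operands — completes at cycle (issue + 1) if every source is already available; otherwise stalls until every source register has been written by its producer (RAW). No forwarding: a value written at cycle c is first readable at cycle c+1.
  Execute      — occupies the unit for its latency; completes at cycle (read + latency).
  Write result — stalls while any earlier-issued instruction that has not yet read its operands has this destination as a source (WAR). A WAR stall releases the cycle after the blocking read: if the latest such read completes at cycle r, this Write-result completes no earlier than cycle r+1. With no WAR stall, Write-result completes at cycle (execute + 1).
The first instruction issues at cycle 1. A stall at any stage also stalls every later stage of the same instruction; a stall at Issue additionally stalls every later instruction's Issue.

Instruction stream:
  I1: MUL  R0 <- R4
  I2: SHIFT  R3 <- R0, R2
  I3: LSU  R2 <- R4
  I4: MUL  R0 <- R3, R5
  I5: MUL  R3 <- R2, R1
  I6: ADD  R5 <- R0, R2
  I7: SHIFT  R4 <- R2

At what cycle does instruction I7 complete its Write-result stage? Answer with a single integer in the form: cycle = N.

[I1] 1/2/8/9
[I2] 2/10/11/12  (RAW R0: wait I1 write@9)
[I3] 3/4/5/11  (WAR R2: wait I2 read@10)
[I4] 10/13/19/20  (struct: MUL busy until I1 writes@9; RAW R3: wait I2 write@12)
[I5] 21/22/28/29  (struct: MUL busy until I4 writes@20)
[I6] 22/23/25/26
[I7] 23/24/25/26

cycle = 26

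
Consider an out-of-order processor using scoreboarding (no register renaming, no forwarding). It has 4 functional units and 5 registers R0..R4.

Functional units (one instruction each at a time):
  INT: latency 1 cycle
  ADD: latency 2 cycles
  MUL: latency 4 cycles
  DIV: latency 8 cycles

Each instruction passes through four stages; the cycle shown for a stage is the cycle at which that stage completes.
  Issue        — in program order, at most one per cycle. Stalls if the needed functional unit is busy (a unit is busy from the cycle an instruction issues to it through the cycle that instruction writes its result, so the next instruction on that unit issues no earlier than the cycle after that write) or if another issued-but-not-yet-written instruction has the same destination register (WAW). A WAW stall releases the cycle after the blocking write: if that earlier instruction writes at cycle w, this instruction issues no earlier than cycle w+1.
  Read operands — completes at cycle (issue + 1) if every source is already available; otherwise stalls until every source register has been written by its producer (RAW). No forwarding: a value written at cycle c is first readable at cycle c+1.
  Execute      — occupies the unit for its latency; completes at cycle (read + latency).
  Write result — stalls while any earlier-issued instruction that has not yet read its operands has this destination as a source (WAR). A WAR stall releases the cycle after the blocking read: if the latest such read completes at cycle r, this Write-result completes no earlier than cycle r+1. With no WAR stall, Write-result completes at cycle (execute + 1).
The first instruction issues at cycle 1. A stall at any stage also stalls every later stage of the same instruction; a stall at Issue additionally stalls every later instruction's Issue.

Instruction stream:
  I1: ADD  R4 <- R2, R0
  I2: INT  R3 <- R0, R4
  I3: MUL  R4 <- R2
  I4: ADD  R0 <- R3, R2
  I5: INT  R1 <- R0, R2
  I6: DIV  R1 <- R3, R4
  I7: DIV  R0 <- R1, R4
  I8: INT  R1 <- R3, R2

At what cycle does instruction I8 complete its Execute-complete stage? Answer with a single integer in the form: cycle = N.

cycle = 30

I1  is:1  ro:2  ex:4  wr:5
I2  is:2  ro:6  ex:7  wr:8  — RAW R4: wait I1 write@5
I3  is:6  ro:7  ex:11  wr:12  — WAW R4: wait I1 write@5
I4  is:7  ro:9  ex:11  wr:12  — RAW R3: wait I2 write@8
I5  is:9  ro:13  ex:14  wr:15  — struct: INT busy until I2 writes@8, RAW R0: wait I4 write@12
I6  is:16  ro:17  ex:25  wr:26  — WAW R1: wait I5 write@15
I7  is:27  ro:28  ex:36  wr:37  — struct: DIV busy until I6 writes@26
I8  is:28  ro:29  ex:30  wr:31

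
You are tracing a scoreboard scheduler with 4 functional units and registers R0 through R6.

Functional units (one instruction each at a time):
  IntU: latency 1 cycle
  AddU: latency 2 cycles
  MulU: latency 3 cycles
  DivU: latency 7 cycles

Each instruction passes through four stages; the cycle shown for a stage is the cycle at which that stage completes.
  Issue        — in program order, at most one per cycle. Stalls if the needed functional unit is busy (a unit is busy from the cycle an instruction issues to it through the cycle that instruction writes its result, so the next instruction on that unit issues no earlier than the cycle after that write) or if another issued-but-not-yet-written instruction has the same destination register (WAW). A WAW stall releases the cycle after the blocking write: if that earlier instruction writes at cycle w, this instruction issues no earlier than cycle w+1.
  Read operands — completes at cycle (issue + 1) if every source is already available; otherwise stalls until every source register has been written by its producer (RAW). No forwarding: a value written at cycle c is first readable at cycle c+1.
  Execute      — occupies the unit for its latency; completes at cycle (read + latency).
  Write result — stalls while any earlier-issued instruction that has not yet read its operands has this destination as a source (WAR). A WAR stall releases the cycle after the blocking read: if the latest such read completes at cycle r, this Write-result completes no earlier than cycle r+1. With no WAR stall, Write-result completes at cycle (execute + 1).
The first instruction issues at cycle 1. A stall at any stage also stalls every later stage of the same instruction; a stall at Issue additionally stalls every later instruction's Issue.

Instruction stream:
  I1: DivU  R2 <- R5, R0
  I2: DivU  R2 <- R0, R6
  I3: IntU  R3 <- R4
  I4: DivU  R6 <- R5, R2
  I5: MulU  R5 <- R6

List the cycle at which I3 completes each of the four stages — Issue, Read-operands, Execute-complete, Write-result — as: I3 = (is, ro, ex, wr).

I3 = (12, 13, 14, 15)

[I1] 1/2/9/10
[I2] 11/12/19/20  (struct: DivU busy until I1 writes@10)
[I3] 12/13/14/15
[I4] 21/22/29/30  (struct: DivU busy until I2 writes@20)
[I5] 22/31/34/35  (RAW R6: wait I4 write@30)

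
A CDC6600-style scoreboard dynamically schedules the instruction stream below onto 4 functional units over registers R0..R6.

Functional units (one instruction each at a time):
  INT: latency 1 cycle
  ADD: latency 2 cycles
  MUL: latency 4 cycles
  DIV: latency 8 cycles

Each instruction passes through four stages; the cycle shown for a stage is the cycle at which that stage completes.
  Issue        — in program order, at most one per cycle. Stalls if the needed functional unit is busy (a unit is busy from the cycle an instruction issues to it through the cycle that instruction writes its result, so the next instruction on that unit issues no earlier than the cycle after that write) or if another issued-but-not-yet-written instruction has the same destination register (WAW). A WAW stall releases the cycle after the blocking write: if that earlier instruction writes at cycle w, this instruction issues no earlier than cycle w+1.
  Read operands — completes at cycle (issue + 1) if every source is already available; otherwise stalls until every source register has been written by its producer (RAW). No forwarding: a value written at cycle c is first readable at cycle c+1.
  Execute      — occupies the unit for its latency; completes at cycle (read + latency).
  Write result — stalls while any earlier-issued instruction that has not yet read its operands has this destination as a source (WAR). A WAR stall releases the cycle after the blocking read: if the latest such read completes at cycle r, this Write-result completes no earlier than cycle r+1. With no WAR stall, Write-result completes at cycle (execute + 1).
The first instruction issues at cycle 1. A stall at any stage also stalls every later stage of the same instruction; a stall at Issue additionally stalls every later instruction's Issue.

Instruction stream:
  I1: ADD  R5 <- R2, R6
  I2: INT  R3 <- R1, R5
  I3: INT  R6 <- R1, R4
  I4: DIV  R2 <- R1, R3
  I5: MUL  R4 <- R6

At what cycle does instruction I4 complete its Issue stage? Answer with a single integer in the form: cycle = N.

c1: issue I1 (ADD)
c2: I1 read-ops · issue I2 (INT)
c4: I1 finished on ADD
c5: I1→R5
c6: I2 read-ops
c7: I2 finished on INT
c8: I2→R3
c9: issue I3 (INT)
c10: I3 read-ops · issue I4 (DIV)
c11: I3 finished on INT · I4 read-ops · issue I5 (MUL)
c12: I3→R6
c13: I5 read-ops
c17: I5 finished on MUL
c18: I5→R4
c19: I4 finished on DIV
c20: I4→R2

cycle = 10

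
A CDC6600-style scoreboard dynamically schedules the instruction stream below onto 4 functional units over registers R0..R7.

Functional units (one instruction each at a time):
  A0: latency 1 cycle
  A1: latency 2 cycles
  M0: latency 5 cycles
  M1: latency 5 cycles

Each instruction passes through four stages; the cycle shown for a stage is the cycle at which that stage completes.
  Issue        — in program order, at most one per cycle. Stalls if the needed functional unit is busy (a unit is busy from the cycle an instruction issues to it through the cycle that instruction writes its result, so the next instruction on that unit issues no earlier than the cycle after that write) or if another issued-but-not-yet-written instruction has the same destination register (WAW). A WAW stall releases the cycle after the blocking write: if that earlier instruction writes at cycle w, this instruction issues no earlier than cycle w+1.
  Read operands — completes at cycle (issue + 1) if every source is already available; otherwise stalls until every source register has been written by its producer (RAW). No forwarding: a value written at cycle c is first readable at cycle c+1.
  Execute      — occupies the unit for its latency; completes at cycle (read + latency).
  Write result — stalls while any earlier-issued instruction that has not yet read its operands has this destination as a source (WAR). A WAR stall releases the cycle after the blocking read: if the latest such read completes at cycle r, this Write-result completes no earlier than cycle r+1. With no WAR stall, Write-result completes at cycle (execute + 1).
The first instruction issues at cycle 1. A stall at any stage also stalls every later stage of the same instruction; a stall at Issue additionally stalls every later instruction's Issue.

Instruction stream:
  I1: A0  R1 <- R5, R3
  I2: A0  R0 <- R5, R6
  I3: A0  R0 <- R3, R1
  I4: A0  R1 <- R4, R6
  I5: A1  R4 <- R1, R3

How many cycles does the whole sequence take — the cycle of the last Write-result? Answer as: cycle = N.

cycle = 20

1) issue 1, read 2, done 3, write 4
2) issue 5, read 6, done 7, write 8  <struct: A0 busy until I1 writes@4>
3) issue 9, read 10, done 11, write 12  <struct: A0 busy until I2 writes@8>
4) issue 13, read 14, done 15, write 16  <struct: A0 busy until I3 writes@12>
5) issue 14, read 17, done 19, write 20  <RAW R1: wait I4 write@16>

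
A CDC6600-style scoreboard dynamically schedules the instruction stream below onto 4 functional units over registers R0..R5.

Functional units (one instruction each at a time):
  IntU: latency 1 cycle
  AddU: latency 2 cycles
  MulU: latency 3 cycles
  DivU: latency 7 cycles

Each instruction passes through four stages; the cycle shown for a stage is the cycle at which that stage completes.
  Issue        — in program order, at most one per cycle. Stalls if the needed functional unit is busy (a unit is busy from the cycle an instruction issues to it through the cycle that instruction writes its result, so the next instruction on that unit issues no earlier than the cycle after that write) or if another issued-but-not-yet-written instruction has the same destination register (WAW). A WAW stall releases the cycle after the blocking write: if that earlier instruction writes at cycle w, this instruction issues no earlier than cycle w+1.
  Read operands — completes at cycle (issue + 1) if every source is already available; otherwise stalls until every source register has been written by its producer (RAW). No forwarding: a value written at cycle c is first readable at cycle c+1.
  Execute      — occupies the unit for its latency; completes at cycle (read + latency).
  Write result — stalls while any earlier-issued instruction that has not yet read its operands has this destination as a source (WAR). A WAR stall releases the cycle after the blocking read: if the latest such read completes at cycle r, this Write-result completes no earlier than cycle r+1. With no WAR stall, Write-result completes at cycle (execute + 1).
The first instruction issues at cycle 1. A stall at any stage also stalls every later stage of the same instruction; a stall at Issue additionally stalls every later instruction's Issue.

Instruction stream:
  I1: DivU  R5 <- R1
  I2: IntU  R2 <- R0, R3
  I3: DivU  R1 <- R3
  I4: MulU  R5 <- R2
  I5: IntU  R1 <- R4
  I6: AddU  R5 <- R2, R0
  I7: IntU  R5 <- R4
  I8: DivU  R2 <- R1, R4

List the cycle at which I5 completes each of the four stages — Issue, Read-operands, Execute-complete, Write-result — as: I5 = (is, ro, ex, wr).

[I1] 1/2/9/10
[I2] 2/3/4/5
[I3] 11/12/19/20  (struct: DivU busy until I1 writes@10)
[I4] 12/13/16/17
[I5] 21/22/23/24  (WAW R1: wait I3 write@20)
[I6] 22/23/25/26
[I7] 27/28/29/30  (WAW R5: wait I6 write@26)
[I8] 28/29/36/37

I5 = (21, 22, 23, 24)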